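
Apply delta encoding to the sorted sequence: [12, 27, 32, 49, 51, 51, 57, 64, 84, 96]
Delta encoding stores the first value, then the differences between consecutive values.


First value: 12
Deltas:
  27 - 12 = 15
  32 - 27 = 5
  49 - 32 = 17
  51 - 49 = 2
  51 - 51 = 0
  57 - 51 = 6
  64 - 57 = 7
  84 - 64 = 20
  96 - 84 = 12


Delta encoded: [12, 15, 5, 17, 2, 0, 6, 7, 20, 12]


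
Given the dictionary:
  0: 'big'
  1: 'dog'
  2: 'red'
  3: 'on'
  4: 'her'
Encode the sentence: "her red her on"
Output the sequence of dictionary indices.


Look up each word in the dictionary:
  'her' -> 4
  'red' -> 2
  'her' -> 4
  'on' -> 3

Encoded: [4, 2, 4, 3]


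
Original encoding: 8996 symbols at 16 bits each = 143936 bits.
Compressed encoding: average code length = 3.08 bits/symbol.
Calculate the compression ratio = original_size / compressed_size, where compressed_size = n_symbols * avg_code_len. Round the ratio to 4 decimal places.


original_size = n_symbols * orig_bits = 8996 * 16 = 143936 bits
compressed_size = n_symbols * avg_code_len = 8996 * 3.08 = 27707.68 bits
ratio = original_size / compressed_size = 143936 / 27707.68 = 5.1948

Compression ratio = 5.1948


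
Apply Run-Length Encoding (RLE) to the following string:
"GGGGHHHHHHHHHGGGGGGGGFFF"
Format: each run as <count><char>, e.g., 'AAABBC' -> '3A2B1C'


Scanning runs left to right:
  i=0: run of 'G' x 4 -> '4G'
  i=4: run of 'H' x 9 -> '9H'
  i=13: run of 'G' x 8 -> '8G'
  i=21: run of 'F' x 3 -> '3F'

RLE = 4G9H8G3F


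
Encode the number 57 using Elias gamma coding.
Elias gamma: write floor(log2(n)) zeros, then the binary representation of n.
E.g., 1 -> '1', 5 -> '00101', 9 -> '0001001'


num_bits = floor(log2(57)) + 1 = 6
leading_zeros = num_bits - 1 = 5
binary(57) = 111001

Elias gamma(57) = '00000' + '111001' = 00000111001 (11 bits)


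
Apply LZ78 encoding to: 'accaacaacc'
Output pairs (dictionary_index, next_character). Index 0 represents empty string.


LZ78 encoding steps:
Dictionary: {0: ''}
Step 1: w='' (idx 0), next='a' -> output (0, 'a'), add 'a' as idx 1
Step 2: w='' (idx 0), next='c' -> output (0, 'c'), add 'c' as idx 2
Step 3: w='c' (idx 2), next='a' -> output (2, 'a'), add 'ca' as idx 3
Step 4: w='a' (idx 1), next='c' -> output (1, 'c'), add 'ac' as idx 4
Step 5: w='a' (idx 1), next='a' -> output (1, 'a'), add 'aa' as idx 5
Step 6: w='c' (idx 2), next='c' -> output (2, 'c'), add 'cc' as idx 6


Encoded: [(0, 'a'), (0, 'c'), (2, 'a'), (1, 'c'), (1, 'a'), (2, 'c')]


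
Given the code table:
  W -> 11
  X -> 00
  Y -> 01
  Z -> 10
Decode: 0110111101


Decoding:
01 -> Y
10 -> Z
11 -> W
11 -> W
01 -> Y


Result: YZWWY


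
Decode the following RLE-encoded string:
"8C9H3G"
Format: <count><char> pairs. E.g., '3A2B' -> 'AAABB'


Expanding each <count><char> pair:
  8C -> 'CCCCCCCC'
  9H -> 'HHHHHHHHH'
  3G -> 'GGG'

Decoded = CCCCCCCCHHHHHHHHHGGG


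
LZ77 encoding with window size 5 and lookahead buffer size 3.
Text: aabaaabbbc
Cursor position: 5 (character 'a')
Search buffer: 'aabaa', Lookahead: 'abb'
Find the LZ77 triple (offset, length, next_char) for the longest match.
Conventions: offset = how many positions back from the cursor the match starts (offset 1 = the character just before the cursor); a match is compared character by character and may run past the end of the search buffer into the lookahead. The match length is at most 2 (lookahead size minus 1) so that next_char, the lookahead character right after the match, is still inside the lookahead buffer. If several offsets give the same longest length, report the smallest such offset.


Try each offset into the search buffer:
  offset=1 (pos 4, char 'a'): match length 1
  offset=2 (pos 3, char 'a'): match length 1
  offset=3 (pos 2, char 'b'): match length 0
  offset=4 (pos 1, char 'a'): match length 2
  offset=5 (pos 0, char 'a'): match length 1
Longest match has length 2 at offset 4.
next_char = character at position 5 + 2 = 7 -> 'b'

Best match: offset=4, length=2 (matching 'ab' starting at position 1)
LZ77 triple: (4, 2, 'b')


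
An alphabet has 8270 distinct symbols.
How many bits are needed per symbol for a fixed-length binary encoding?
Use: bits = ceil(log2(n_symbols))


log2(8270) = 13.0137
Bracket: 2^13 = 8192 < 8270 <= 2^14 = 16384
So ceil(log2(8270)) = 14

bits = ceil(log2(8270)) = ceil(13.0137) = 14 bits


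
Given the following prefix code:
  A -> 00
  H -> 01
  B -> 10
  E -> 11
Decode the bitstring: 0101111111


Decoding step by step:
Bits 01 -> H
Bits 01 -> H
Bits 11 -> E
Bits 11 -> E
Bits 11 -> E


Decoded message: HHEEE


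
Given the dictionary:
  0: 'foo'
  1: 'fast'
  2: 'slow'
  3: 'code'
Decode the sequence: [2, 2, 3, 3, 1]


Look up each index in the dictionary:
  2 -> 'slow'
  2 -> 'slow'
  3 -> 'code'
  3 -> 'code'
  1 -> 'fast'

Decoded: "slow slow code code fast"


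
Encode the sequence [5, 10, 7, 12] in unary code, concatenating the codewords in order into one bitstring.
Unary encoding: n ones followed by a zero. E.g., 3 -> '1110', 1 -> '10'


Encode each number as n ones followed by a terminating 0:
  5 -> 111110 (6 bits)
  10 -> 11111111110 (11 bits)
  7 -> 11111110 (8 bits)
  12 -> 1111111111110 (13 bits)
Total length = 6 + 11 + 8 + 13 = 38 bits.

Unary([5, 10, 7, 12]) = 11111011111111110111111101111111111110 (38 bits)


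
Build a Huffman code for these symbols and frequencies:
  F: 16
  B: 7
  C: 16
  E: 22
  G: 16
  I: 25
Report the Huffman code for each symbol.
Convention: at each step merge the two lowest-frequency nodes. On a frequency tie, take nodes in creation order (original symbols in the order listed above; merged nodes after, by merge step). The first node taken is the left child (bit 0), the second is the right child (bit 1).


Huffman tree construction:
Step 1: Merge B(7) + F(16) = 23
Step 2: Merge C(16) + G(16) = 32
Step 3: Merge E(22) + (B+F)(23) = 45
Step 4: Merge I(25) + (C+G)(32) = 57
Step 5: Merge (E+(B+F))(45) + (I+(C+G))(57) = 102
Read each symbol's code off the tree from the root (left child = 0, right child = 1).

Codes:
  F: 011 (length 3)
  B: 010 (length 3)
  C: 110 (length 3)
  E: 00 (length 2)
  G: 111 (length 3)
  I: 10 (length 2)
Average code length: 259/102 = 2.5392 bits/symbol


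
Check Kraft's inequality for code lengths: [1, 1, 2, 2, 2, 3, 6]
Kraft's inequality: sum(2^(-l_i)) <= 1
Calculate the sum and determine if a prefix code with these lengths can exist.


Sum = 2^(-1) + 2^(-1) + 2^(-2) + 2^(-2) + 2^(-2) + 2^(-3) + 2^(-6)
    = 0.5 + 0.5 + 0.25 + 0.25 + 0.25 + 0.125 + 0.015625
    = 121/64 = 1.890625
Since 1.890625 > 1, Kraft's inequality is NOT satisfied.
A prefix code with these lengths CANNOT exist.

Kraft sum = 1.890625. Not satisfied.


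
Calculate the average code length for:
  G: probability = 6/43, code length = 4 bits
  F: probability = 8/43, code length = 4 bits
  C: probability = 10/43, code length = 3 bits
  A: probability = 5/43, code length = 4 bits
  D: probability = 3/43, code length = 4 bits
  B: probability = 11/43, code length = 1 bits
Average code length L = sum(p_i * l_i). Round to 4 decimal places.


Weighted contributions p_i * l_i:
  G: (6/43) * 4 = 24/43
  F: (8/43) * 4 = 32/43
  C: (10/43) * 3 = 30/43
  A: (5/43) * 4 = 20/43
  D: (3/43) * 4 = 12/43
  B: (11/43) * 1 = 11/43
Sum = (24 + 32 + 30 + 20 + 12 + 11)/43 = 129/43

L = 129/43 = 3.0000 bits/symbol


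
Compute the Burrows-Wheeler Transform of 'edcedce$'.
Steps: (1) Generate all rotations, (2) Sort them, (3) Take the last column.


Rotations (sorted):
  0: $edcedce -> last char: e
  1: ce$edced -> last char: d
  2: cedce$ed -> last char: d
  3: dce$edce -> last char: e
  4: dcedce$e -> last char: e
  5: e$edcedc -> last char: c
  6: edce$edc -> last char: c
  7: edcedce$ -> last char: $


BWT = eddeecc$


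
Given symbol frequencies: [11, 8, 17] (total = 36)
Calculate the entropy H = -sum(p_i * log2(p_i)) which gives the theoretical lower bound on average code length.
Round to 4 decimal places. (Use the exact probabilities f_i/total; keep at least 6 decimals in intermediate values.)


Per-symbol terms -p_i * log2(p_i) with p_i = f_i/36:
  p = 11/36 = 0.305556: log2(p) = -1.710493, -p*log2(p) = 0.522651
  p = 8/36 = 0.222222: log2(p) = -2.169925, -p*log2(p) = 0.482206
  p = 17/36 = 0.472222: log2(p) = -1.082462, -p*log2(p) = 0.511163
H = 0.522651 + 0.482206 + 0.511163 = 1.516020

H = 1.516 bits/symbol


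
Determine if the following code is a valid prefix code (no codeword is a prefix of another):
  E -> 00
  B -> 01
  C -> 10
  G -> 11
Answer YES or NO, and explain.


Checking each pair (does one codeword prefix another?):
  E='00' vs B='01': no prefix
  E='00' vs C='10': no prefix
  E='00' vs G='11': no prefix
  B='01' vs E='00': no prefix
  B='01' vs C='10': no prefix
  B='01' vs G='11': no prefix
  C='10' vs E='00': no prefix
  C='10' vs B='01': no prefix
  C='10' vs G='11': no prefix
  G='11' vs E='00': no prefix
  G='11' vs B='01': no prefix
  G='11' vs C='10': no prefix
No violation found over all pairs.

YES -- this is a valid prefix code. No codeword is a prefix of any other codeword.


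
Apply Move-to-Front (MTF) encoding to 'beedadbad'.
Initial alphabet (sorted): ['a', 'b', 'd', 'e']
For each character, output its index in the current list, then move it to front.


MTF encoding:
'b': index 1 in ['a', 'b', 'd', 'e'] -> ['b', 'a', 'd', 'e']
'e': index 3 in ['b', 'a', 'd', 'e'] -> ['e', 'b', 'a', 'd']
'e': index 0 in ['e', 'b', 'a', 'd'] -> ['e', 'b', 'a', 'd']
'd': index 3 in ['e', 'b', 'a', 'd'] -> ['d', 'e', 'b', 'a']
'a': index 3 in ['d', 'e', 'b', 'a'] -> ['a', 'd', 'e', 'b']
'd': index 1 in ['a', 'd', 'e', 'b'] -> ['d', 'a', 'e', 'b']
'b': index 3 in ['d', 'a', 'e', 'b'] -> ['b', 'd', 'a', 'e']
'a': index 2 in ['b', 'd', 'a', 'e'] -> ['a', 'b', 'd', 'e']
'd': index 2 in ['a', 'b', 'd', 'e'] -> ['d', 'a', 'b', 'e']


Output: [1, 3, 0, 3, 3, 1, 3, 2, 2]


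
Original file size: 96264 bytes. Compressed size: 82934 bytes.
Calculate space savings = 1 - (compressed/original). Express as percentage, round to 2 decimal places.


ratio = compressed/original = 82934/96264 = 0.861527
savings = 1 - ratio = 1 - 0.861527 = 0.138473
as a percentage: 0.138473 * 100 = 13.85%

Space savings = 1 - 82934/96264 = 13.85%


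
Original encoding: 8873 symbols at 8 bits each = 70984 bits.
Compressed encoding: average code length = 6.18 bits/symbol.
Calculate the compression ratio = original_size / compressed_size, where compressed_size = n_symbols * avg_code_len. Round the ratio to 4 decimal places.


original_size = n_symbols * orig_bits = 8873 * 8 = 70984 bits
compressed_size = n_symbols * avg_code_len = 8873 * 6.18 = 54835.14 bits
ratio = original_size / compressed_size = 70984 / 54835.14 = 1.2945

Compression ratio = 1.2945


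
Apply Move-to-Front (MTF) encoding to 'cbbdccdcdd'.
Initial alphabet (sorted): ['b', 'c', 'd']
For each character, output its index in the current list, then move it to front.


MTF encoding:
'c': index 1 in ['b', 'c', 'd'] -> ['c', 'b', 'd']
'b': index 1 in ['c', 'b', 'd'] -> ['b', 'c', 'd']
'b': index 0 in ['b', 'c', 'd'] -> ['b', 'c', 'd']
'd': index 2 in ['b', 'c', 'd'] -> ['d', 'b', 'c']
'c': index 2 in ['d', 'b', 'c'] -> ['c', 'd', 'b']
'c': index 0 in ['c', 'd', 'b'] -> ['c', 'd', 'b']
'd': index 1 in ['c', 'd', 'b'] -> ['d', 'c', 'b']
'c': index 1 in ['d', 'c', 'b'] -> ['c', 'd', 'b']
'd': index 1 in ['c', 'd', 'b'] -> ['d', 'c', 'b']
'd': index 0 in ['d', 'c', 'b'] -> ['d', 'c', 'b']


Output: [1, 1, 0, 2, 2, 0, 1, 1, 1, 0]


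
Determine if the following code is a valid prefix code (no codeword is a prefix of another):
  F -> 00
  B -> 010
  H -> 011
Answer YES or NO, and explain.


Checking each pair (does one codeword prefix another?):
  F='00' vs B='010': no prefix
  F='00' vs H='011': no prefix
  B='010' vs F='00': no prefix
  B='010' vs H='011': no prefix
  H='011' vs F='00': no prefix
  H='011' vs B='010': no prefix
No violation found over all pairs.

YES -- this is a valid prefix code. No codeword is a prefix of any other codeword.


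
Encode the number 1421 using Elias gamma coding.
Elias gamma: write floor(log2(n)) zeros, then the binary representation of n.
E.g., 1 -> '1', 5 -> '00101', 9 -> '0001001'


num_bits = floor(log2(1421)) + 1 = 11
leading_zeros = num_bits - 1 = 10
binary(1421) = 10110001101

Elias gamma(1421) = '0000000000' + '10110001101' = 000000000010110001101 (21 bits)


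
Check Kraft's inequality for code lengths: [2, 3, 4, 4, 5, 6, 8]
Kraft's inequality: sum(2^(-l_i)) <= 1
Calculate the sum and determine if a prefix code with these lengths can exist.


Sum = 2^(-2) + 2^(-3) + 2^(-4) + 2^(-4) + 2^(-5) + 2^(-6) + 2^(-8)
    = 0.25 + 0.125 + 0.0625 + 0.0625 + 0.03125 + 0.015625 + 0.00390625
    = 141/256 = 0.55078125
Since 0.55078125 <= 1, Kraft's inequality IS satisfied.
A prefix code with these lengths CAN exist.

Kraft sum = 0.55078125. Satisfied.


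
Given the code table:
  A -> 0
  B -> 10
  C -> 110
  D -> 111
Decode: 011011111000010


Decoding:
0 -> A
110 -> C
111 -> D
110 -> C
0 -> A
0 -> A
0 -> A
10 -> B


Result: ACDCAAAB


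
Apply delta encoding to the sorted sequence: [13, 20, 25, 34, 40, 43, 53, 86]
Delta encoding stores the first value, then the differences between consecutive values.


First value: 13
Deltas:
  20 - 13 = 7
  25 - 20 = 5
  34 - 25 = 9
  40 - 34 = 6
  43 - 40 = 3
  53 - 43 = 10
  86 - 53 = 33


Delta encoded: [13, 7, 5, 9, 6, 3, 10, 33]


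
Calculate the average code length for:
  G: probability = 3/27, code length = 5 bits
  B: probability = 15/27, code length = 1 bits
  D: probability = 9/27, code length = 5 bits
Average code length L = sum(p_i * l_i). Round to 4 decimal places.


Weighted contributions p_i * l_i:
  G: (3/27) * 5 = 15/27
  B: (15/27) * 1 = 15/27
  D: (9/27) * 5 = 45/27
Sum = (15 + 15 + 45)/27 = 75/27

L = 75/27 = 2.7778 bits/symbol


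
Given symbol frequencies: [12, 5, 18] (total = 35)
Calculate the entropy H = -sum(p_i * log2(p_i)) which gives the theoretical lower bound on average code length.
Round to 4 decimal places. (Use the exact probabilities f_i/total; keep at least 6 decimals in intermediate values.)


Per-symbol terms -p_i * log2(p_i) with p_i = f_i/35:
  p = 12/35 = 0.342857: log2(p) = -1.544321, -p*log2(p) = 0.529481
  p = 5/35 = 0.142857: log2(p) = -2.807355, -p*log2(p) = 0.401051
  p = 18/35 = 0.514286: log2(p) = -0.959358, -p*log2(p) = 0.493384
H = 0.529481 + 0.401051 + 0.493384 = 1.423916

H = 1.4239 bits/symbol


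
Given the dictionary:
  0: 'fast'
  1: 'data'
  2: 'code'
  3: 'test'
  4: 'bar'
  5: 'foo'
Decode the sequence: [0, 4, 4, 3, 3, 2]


Look up each index in the dictionary:
  0 -> 'fast'
  4 -> 'bar'
  4 -> 'bar'
  3 -> 'test'
  3 -> 'test'
  2 -> 'code'

Decoded: "fast bar bar test test code"


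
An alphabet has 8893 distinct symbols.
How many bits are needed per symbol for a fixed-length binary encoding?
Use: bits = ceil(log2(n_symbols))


log2(8893) = 13.1185
Bracket: 2^13 = 8192 < 8893 <= 2^14 = 16384
So ceil(log2(8893)) = 14

bits = ceil(log2(8893)) = ceil(13.1185) = 14 bits


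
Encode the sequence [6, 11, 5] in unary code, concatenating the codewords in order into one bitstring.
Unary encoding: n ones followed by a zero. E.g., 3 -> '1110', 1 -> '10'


Encode each number as n ones followed by a terminating 0:
  6 -> 1111110 (7 bits)
  11 -> 111111111110 (12 bits)
  5 -> 111110 (6 bits)
Total length = 7 + 12 + 6 = 25 bits.

Unary([6, 11, 5]) = 1111110111111111110111110 (25 bits)


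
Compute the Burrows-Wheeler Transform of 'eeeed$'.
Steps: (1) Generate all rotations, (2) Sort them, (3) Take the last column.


Rotations (sorted):
  0: $eeeed -> last char: d
  1: d$eeee -> last char: e
  2: ed$eee -> last char: e
  3: eed$ee -> last char: e
  4: eeed$e -> last char: e
  5: eeeed$ -> last char: $


BWT = deeee$


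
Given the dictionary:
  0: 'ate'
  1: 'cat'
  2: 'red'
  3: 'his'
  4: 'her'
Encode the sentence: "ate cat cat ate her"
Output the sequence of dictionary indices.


Look up each word in the dictionary:
  'ate' -> 0
  'cat' -> 1
  'cat' -> 1
  'ate' -> 0
  'her' -> 4

Encoded: [0, 1, 1, 0, 4]


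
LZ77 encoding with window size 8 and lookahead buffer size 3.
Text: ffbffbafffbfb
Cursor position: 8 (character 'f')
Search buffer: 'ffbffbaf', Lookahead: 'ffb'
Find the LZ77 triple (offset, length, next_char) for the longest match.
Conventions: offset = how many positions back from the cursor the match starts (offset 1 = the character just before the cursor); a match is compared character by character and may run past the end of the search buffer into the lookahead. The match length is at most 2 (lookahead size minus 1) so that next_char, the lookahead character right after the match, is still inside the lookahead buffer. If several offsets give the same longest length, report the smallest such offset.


Try each offset into the search buffer:
  offset=1 (pos 7, char 'f'): match length 2
  offset=2 (pos 6, char 'a'): match length 0
  offset=3 (pos 5, char 'b'): match length 0
  offset=4 (pos 4, char 'f'): match length 1
  offset=5 (pos 3, char 'f'): match length 2
  offset=6 (pos 2, char 'b'): match length 0
  offset=7 (pos 1, char 'f'): match length 1
  offset=8 (pos 0, char 'f'): match length 2
Longest match has length 2, found at offsets 1, 5, 8; take the smallest, offset 1.
next_char = character at position 8 + 2 = 10 -> 'b'

Best match: offset=1, length=2 (matching 'ff' starting at position 7)
LZ77 triple: (1, 2, 'b')


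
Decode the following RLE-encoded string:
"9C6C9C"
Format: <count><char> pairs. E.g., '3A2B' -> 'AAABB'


Expanding each <count><char> pair:
  9C -> 'CCCCCCCCC'
  6C -> 'CCCCCC'
  9C -> 'CCCCCCCCC'

Decoded = CCCCCCCCCCCCCCCCCCCCCCCC


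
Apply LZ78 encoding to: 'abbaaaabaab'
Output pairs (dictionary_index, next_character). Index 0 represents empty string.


LZ78 encoding steps:
Dictionary: {0: ''}
Step 1: w='' (idx 0), next='a' -> output (0, 'a'), add 'a' as idx 1
Step 2: w='' (idx 0), next='b' -> output (0, 'b'), add 'b' as idx 2
Step 3: w='b' (idx 2), next='a' -> output (2, 'a'), add 'ba' as idx 3
Step 4: w='a' (idx 1), next='a' -> output (1, 'a'), add 'aa' as idx 4
Step 5: w='a' (idx 1), next='b' -> output (1, 'b'), add 'ab' as idx 5
Step 6: w='aa' (idx 4), next='b' -> output (4, 'b'), add 'aab' as idx 6


Encoded: [(0, 'a'), (0, 'b'), (2, 'a'), (1, 'a'), (1, 'b'), (4, 'b')]


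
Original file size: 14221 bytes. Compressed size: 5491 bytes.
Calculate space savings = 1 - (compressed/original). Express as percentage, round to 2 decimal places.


ratio = compressed/original = 5491/14221 = 0.386119
savings = 1 - ratio = 1 - 0.386119 = 0.613881
as a percentage: 0.613881 * 100 = 61.39%

Space savings = 1 - 5491/14221 = 61.39%


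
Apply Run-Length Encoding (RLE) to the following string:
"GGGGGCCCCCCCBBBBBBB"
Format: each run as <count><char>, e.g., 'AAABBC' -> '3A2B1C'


Scanning runs left to right:
  i=0: run of 'G' x 5 -> '5G'
  i=5: run of 'C' x 7 -> '7C'
  i=12: run of 'B' x 7 -> '7B'

RLE = 5G7C7B


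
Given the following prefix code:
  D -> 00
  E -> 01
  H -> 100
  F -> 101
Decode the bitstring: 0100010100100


Decoding step by step:
Bits 01 -> E
Bits 00 -> D
Bits 01 -> E
Bits 01 -> E
Bits 00 -> D
Bits 100 -> H


Decoded message: EDEEDH


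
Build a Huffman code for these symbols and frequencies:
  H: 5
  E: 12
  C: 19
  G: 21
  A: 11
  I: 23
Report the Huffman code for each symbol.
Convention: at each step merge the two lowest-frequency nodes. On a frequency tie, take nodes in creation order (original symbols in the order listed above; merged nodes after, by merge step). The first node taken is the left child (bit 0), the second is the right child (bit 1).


Huffman tree construction:
Step 1: Merge H(5) + A(11) = 16
Step 2: Merge E(12) + (H+A)(16) = 28
Step 3: Merge C(19) + G(21) = 40
Step 4: Merge I(23) + (E+(H+A))(28) = 51
Step 5: Merge (C+G)(40) + (I+(E+(H+A)))(51) = 91
Read each symbol's code off the tree from the root (left child = 0, right child = 1).

Codes:
  H: 1110 (length 4)
  E: 110 (length 3)
  C: 00 (length 2)
  G: 01 (length 2)
  A: 1111 (length 4)
  I: 10 (length 2)
Average code length: 226/91 = 2.4835 bits/symbol


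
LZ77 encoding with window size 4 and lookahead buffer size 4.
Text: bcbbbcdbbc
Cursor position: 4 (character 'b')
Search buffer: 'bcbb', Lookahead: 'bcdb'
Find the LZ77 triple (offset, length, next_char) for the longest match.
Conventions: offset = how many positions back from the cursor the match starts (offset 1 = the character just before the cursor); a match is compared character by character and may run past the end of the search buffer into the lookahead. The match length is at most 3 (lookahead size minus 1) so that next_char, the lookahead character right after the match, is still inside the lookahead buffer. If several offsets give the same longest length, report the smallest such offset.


Try each offset into the search buffer:
  offset=1 (pos 3, char 'b'): match length 1
  offset=2 (pos 2, char 'b'): match length 1
  offset=3 (pos 1, char 'c'): match length 0
  offset=4 (pos 0, char 'b'): match length 2
Longest match has length 2 at offset 4.
next_char = character at position 4 + 2 = 6 -> 'd'

Best match: offset=4, length=2 (matching 'bc' starting at position 0)
LZ77 triple: (4, 2, 'd')


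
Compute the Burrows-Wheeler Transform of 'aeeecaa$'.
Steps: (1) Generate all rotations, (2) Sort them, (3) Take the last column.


Rotations (sorted):
  0: $aeeecaa -> last char: a
  1: a$aeeeca -> last char: a
  2: aa$aeeec -> last char: c
  3: aeeecaa$ -> last char: $
  4: caa$aeee -> last char: e
  5: ecaa$aee -> last char: e
  6: eecaa$ae -> last char: e
  7: eeecaa$a -> last char: a


BWT = aac$eeea


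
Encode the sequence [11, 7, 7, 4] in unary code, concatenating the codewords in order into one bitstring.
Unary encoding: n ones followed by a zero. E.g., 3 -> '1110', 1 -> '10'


Encode each number as n ones followed by a terminating 0:
  11 -> 111111111110 (12 bits)
  7 -> 11111110 (8 bits)
  7 -> 11111110 (8 bits)
  4 -> 11110 (5 bits)
Total length = 12 + 8 + 8 + 5 = 33 bits.

Unary([11, 7, 7, 4]) = 111111111110111111101111111011110 (33 bits)


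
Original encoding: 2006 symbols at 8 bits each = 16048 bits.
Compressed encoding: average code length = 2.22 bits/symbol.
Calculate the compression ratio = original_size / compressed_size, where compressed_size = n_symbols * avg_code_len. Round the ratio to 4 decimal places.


original_size = n_symbols * orig_bits = 2006 * 8 = 16048 bits
compressed_size = n_symbols * avg_code_len = 2006 * 2.22 = 4453.32 bits
ratio = original_size / compressed_size = 16048 / 4453.32 = 3.6036

Compression ratio = 3.6036


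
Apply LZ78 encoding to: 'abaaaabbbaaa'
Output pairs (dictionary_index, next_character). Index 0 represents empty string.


LZ78 encoding steps:
Dictionary: {0: ''}
Step 1: w='' (idx 0), next='a' -> output (0, 'a'), add 'a' as idx 1
Step 2: w='' (idx 0), next='b' -> output (0, 'b'), add 'b' as idx 2
Step 3: w='a' (idx 1), next='a' -> output (1, 'a'), add 'aa' as idx 3
Step 4: w='aa' (idx 3), next='b' -> output (3, 'b'), add 'aab' as idx 4
Step 5: w='b' (idx 2), next='b' -> output (2, 'b'), add 'bb' as idx 5
Step 6: w='aa' (idx 3), next='a' -> output (3, 'a'), add 'aaa' as idx 6


Encoded: [(0, 'a'), (0, 'b'), (1, 'a'), (3, 'b'), (2, 'b'), (3, 'a')]


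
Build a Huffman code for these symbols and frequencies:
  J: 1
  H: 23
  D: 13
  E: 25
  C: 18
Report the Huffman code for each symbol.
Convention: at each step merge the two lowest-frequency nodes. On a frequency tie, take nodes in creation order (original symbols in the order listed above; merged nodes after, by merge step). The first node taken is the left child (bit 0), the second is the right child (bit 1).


Huffman tree construction:
Step 1: Merge J(1) + D(13) = 14
Step 2: Merge (J+D)(14) + C(18) = 32
Step 3: Merge H(23) + E(25) = 48
Step 4: Merge ((J+D)+C)(32) + (H+E)(48) = 80
Read each symbol's code off the tree from the root (left child = 0, right child = 1).

Codes:
  J: 000 (length 3)
  H: 10 (length 2)
  D: 001 (length 3)
  E: 11 (length 2)
  C: 01 (length 2)
Average code length: 174/80 = 2.1750 bits/symbol


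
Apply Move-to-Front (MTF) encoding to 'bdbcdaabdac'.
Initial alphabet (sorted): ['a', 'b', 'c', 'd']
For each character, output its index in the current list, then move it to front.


MTF encoding:
'b': index 1 in ['a', 'b', 'c', 'd'] -> ['b', 'a', 'c', 'd']
'd': index 3 in ['b', 'a', 'c', 'd'] -> ['d', 'b', 'a', 'c']
'b': index 1 in ['d', 'b', 'a', 'c'] -> ['b', 'd', 'a', 'c']
'c': index 3 in ['b', 'd', 'a', 'c'] -> ['c', 'b', 'd', 'a']
'd': index 2 in ['c', 'b', 'd', 'a'] -> ['d', 'c', 'b', 'a']
'a': index 3 in ['d', 'c', 'b', 'a'] -> ['a', 'd', 'c', 'b']
'a': index 0 in ['a', 'd', 'c', 'b'] -> ['a', 'd', 'c', 'b']
'b': index 3 in ['a', 'd', 'c', 'b'] -> ['b', 'a', 'd', 'c']
'd': index 2 in ['b', 'a', 'd', 'c'] -> ['d', 'b', 'a', 'c']
'a': index 2 in ['d', 'b', 'a', 'c'] -> ['a', 'd', 'b', 'c']
'c': index 3 in ['a', 'd', 'b', 'c'] -> ['c', 'a', 'd', 'b']


Output: [1, 3, 1, 3, 2, 3, 0, 3, 2, 2, 3]


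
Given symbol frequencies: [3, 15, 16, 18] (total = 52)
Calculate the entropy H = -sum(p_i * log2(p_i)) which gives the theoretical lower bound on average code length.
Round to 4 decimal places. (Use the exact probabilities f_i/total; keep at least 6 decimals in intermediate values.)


Per-symbol terms -p_i * log2(p_i) with p_i = f_i/52:
  p = 3/52 = 0.057692: log2(p) = -4.115477, -p*log2(p) = 0.237431
  p = 15/52 = 0.288462: log2(p) = -1.793549, -p*log2(p) = 0.517370
  p = 16/52 = 0.307692: log2(p) = -1.700440, -p*log2(p) = 0.523212
  p = 18/52 = 0.346154: log2(p) = -1.530515, -p*log2(p) = 0.529794
H = 0.237431 + 0.517370 + 0.523212 + 0.529794 = 1.807807

H = 1.8078 bits/symbol


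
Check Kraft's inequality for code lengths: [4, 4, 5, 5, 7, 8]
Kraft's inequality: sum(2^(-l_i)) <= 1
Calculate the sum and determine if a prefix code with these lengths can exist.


Sum = 2^(-4) + 2^(-4) + 2^(-5) + 2^(-5) + 2^(-7) + 2^(-8)
    = 0.0625 + 0.0625 + 0.03125 + 0.03125 + 0.0078125 + 0.00390625
    = 51/256 = 0.19921875
Since 0.19921875 <= 1, Kraft's inequality IS satisfied.
A prefix code with these lengths CAN exist.

Kraft sum = 0.19921875. Satisfied.


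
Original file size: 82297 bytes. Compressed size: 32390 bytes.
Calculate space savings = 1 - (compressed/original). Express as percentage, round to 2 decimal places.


ratio = compressed/original = 32390/82297 = 0.393574
savings = 1 - ratio = 1 - 0.393574 = 0.606426
as a percentage: 0.606426 * 100 = 60.64%

Space savings = 1 - 32390/82297 = 60.64%


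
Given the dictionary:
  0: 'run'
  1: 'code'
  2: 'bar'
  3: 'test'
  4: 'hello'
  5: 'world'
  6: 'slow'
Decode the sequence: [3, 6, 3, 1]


Look up each index in the dictionary:
  3 -> 'test'
  6 -> 'slow'
  3 -> 'test'
  1 -> 'code'

Decoded: "test slow test code"


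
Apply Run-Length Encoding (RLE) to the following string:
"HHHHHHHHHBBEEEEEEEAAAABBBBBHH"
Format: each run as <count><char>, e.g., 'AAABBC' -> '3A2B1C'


Scanning runs left to right:
  i=0: run of 'H' x 9 -> '9H'
  i=9: run of 'B' x 2 -> '2B'
  i=11: run of 'E' x 7 -> '7E'
  i=18: run of 'A' x 4 -> '4A'
  i=22: run of 'B' x 5 -> '5B'
  i=27: run of 'H' x 2 -> '2H'

RLE = 9H2B7E4A5B2H


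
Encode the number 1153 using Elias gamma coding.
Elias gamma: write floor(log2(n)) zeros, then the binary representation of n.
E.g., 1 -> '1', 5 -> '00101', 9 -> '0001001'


num_bits = floor(log2(1153)) + 1 = 11
leading_zeros = num_bits - 1 = 10
binary(1153) = 10010000001

Elias gamma(1153) = '0000000000' + '10010000001' = 000000000010010000001 (21 bits)


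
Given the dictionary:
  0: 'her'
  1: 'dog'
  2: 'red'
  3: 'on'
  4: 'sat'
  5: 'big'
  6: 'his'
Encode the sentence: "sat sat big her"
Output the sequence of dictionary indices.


Look up each word in the dictionary:
  'sat' -> 4
  'sat' -> 4
  'big' -> 5
  'her' -> 0

Encoded: [4, 4, 5, 0]


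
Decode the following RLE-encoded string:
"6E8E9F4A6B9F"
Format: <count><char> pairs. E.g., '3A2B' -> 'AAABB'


Expanding each <count><char> pair:
  6E -> 'EEEEEE'
  8E -> 'EEEEEEEE'
  9F -> 'FFFFFFFFF'
  4A -> 'AAAA'
  6B -> 'BBBBBB'
  9F -> 'FFFFFFFFF'

Decoded = EEEEEEEEEEEEEEFFFFFFFFFAAAABBBBBBFFFFFFFFF


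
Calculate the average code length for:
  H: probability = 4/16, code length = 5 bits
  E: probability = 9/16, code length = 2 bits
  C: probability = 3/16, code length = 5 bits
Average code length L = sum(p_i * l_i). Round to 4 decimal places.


Weighted contributions p_i * l_i:
  H: (4/16) * 5 = 20/16
  E: (9/16) * 2 = 18/16
  C: (3/16) * 5 = 15/16
Sum = (20 + 18 + 15)/16 = 53/16

L = 53/16 = 3.3125 bits/symbol


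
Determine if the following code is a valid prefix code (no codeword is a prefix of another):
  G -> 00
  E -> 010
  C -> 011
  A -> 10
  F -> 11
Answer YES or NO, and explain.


Checking each pair (does one codeword prefix another?):
  G='00' vs E='010': no prefix
  G='00' vs C='011': no prefix
  G='00' vs A='10': no prefix
  G='00' vs F='11': no prefix
  E='010' vs G='00': no prefix
  E='010' vs C='011': no prefix
  E='010' vs A='10': no prefix
  E='010' vs F='11': no prefix
  C='011' vs G='00': no prefix
  C='011' vs E='010': no prefix
  C='011' vs A='10': no prefix
  C='011' vs F='11': no prefix
  A='10' vs G='00': no prefix
  A='10' vs E='010': no prefix
  A='10' vs C='011': no prefix
  A='10' vs F='11': no prefix
  F='11' vs G='00': no prefix
  F='11' vs E='010': no prefix
  F='11' vs C='011': no prefix
  F='11' vs A='10': no prefix
No violation found over all pairs.

YES -- this is a valid prefix code. No codeword is a prefix of any other codeword.


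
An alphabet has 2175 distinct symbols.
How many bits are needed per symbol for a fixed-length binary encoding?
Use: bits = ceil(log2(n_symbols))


log2(2175) = 11.0868
Bracket: 2^11 = 2048 < 2175 <= 2^12 = 4096
So ceil(log2(2175)) = 12

bits = ceil(log2(2175)) = ceil(11.0868) = 12 bits


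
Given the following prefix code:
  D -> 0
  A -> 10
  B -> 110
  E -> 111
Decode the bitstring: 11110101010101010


Decoding step by step:
Bits 111 -> E
Bits 10 -> A
Bits 10 -> A
Bits 10 -> A
Bits 10 -> A
Bits 10 -> A
Bits 10 -> A
Bits 10 -> A


Decoded message: EAAAAAAA


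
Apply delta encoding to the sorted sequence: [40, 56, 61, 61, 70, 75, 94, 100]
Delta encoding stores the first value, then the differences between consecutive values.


First value: 40
Deltas:
  56 - 40 = 16
  61 - 56 = 5
  61 - 61 = 0
  70 - 61 = 9
  75 - 70 = 5
  94 - 75 = 19
  100 - 94 = 6


Delta encoded: [40, 16, 5, 0, 9, 5, 19, 6]


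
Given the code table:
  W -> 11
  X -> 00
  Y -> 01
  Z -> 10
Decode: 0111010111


Decoding:
01 -> Y
11 -> W
01 -> Y
01 -> Y
11 -> W


Result: YWYYW


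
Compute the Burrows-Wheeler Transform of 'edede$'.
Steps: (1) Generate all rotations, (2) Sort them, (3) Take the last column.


Rotations (sorted):
  0: $edede -> last char: e
  1: de$ede -> last char: e
  2: dede$e -> last char: e
  3: e$eded -> last char: d
  4: ede$ed -> last char: d
  5: edede$ -> last char: $


BWT = eeedd$


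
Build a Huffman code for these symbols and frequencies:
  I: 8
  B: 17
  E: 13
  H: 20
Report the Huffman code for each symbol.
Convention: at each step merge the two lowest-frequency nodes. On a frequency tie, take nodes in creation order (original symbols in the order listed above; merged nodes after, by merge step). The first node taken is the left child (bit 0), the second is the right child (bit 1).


Huffman tree construction:
Step 1: Merge I(8) + E(13) = 21
Step 2: Merge B(17) + H(20) = 37
Step 3: Merge (I+E)(21) + (B+H)(37) = 58
Read each symbol's code off the tree from the root (left child = 0, right child = 1).

Codes:
  I: 00 (length 2)
  B: 10 (length 2)
  E: 01 (length 2)
  H: 11 (length 2)
Average code length: 116/58 = 2.0000 bits/symbol


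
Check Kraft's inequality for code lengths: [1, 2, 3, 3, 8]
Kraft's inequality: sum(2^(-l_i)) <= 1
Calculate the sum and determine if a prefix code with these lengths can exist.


Sum = 2^(-1) + 2^(-2) + 2^(-3) + 2^(-3) + 2^(-8)
    = 0.5 + 0.25 + 0.125 + 0.125 + 0.00390625
    = 257/256 = 1.00390625
Since 1.00390625 > 1, Kraft's inequality is NOT satisfied.
A prefix code with these lengths CANNOT exist.

Kraft sum = 1.00390625. Not satisfied.


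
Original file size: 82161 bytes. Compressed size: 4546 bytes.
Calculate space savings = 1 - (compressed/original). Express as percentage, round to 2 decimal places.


ratio = compressed/original = 4546/82161 = 0.05533
savings = 1 - ratio = 1 - 0.05533 = 0.94467
as a percentage: 0.94467 * 100 = 94.47%

Space savings = 1 - 4546/82161 = 94.47%


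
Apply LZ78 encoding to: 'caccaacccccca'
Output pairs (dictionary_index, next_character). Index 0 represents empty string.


LZ78 encoding steps:
Dictionary: {0: ''}
Step 1: w='' (idx 0), next='c' -> output (0, 'c'), add 'c' as idx 1
Step 2: w='' (idx 0), next='a' -> output (0, 'a'), add 'a' as idx 2
Step 3: w='c' (idx 1), next='c' -> output (1, 'c'), add 'cc' as idx 3
Step 4: w='a' (idx 2), next='a' -> output (2, 'a'), add 'aa' as idx 4
Step 5: w='cc' (idx 3), next='c' -> output (3, 'c'), add 'ccc' as idx 5
Step 6: w='ccc' (idx 5), next='a' -> output (5, 'a'), add 'ccca' as idx 6


Encoded: [(0, 'c'), (0, 'a'), (1, 'c'), (2, 'a'), (3, 'c'), (5, 'a')]


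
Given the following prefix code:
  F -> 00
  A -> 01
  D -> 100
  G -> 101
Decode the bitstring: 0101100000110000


Decoding step by step:
Bits 01 -> A
Bits 01 -> A
Bits 100 -> D
Bits 00 -> F
Bits 01 -> A
Bits 100 -> D
Bits 00 -> F


Decoded message: AADFADF


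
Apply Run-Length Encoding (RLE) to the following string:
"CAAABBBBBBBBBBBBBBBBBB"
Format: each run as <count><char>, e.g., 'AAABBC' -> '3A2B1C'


Scanning runs left to right:
  i=0: run of 'C' x 1 -> '1C'
  i=1: run of 'A' x 3 -> '3A'
  i=4: run of 'B' x 18 -> '18B'

RLE = 1C3A18B


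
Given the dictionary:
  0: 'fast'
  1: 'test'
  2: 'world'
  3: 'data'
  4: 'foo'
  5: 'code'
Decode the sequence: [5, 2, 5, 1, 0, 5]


Look up each index in the dictionary:
  5 -> 'code'
  2 -> 'world'
  5 -> 'code'
  1 -> 'test'
  0 -> 'fast'
  5 -> 'code'

Decoded: "code world code test fast code"


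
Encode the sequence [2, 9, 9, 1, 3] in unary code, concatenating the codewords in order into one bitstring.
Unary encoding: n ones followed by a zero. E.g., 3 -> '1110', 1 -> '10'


Encode each number as n ones followed by a terminating 0:
  2 -> 110 (3 bits)
  9 -> 1111111110 (10 bits)
  9 -> 1111111110 (10 bits)
  1 -> 10 (2 bits)
  3 -> 1110 (4 bits)
Total length = 3 + 10 + 10 + 2 + 4 = 29 bits.

Unary([2, 9, 9, 1, 3]) = 11011111111101111111110101110 (29 bits)


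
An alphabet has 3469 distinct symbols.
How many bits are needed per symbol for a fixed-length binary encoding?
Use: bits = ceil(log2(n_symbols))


log2(3469) = 11.7603
Bracket: 2^11 = 2048 < 3469 <= 2^12 = 4096
So ceil(log2(3469)) = 12

bits = ceil(log2(3469)) = ceil(11.7603) = 12 bits


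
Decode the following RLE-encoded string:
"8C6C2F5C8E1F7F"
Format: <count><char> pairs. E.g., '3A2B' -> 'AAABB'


Expanding each <count><char> pair:
  8C -> 'CCCCCCCC'
  6C -> 'CCCCCC'
  2F -> 'FF'
  5C -> 'CCCCC'
  8E -> 'EEEEEEEE'
  1F -> 'F'
  7F -> 'FFFFFFF'

Decoded = CCCCCCCCCCCCCCFFCCCCCEEEEEEEEFFFFFFFF


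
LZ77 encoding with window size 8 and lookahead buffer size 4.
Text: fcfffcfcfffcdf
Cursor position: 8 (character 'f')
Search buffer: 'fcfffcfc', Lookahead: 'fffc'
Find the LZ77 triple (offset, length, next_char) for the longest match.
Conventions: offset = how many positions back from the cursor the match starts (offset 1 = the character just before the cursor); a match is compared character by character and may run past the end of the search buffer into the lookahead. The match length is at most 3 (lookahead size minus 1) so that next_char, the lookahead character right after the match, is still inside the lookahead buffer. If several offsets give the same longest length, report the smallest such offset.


Try each offset into the search buffer:
  offset=1 (pos 7, char 'c'): match length 0
  offset=2 (pos 6, char 'f'): match length 1
  offset=3 (pos 5, char 'c'): match length 0
  offset=4 (pos 4, char 'f'): match length 1
  offset=5 (pos 3, char 'f'): match length 2
  offset=6 (pos 2, char 'f'): match length 3
  offset=7 (pos 1, char 'c'): match length 0
  offset=8 (pos 0, char 'f'): match length 1
Longest match has length 3 at offset 6.
next_char = character at position 8 + 3 = 11 -> 'c'

Best match: offset=6, length=3 (matching 'fff' starting at position 2)
LZ77 triple: (6, 3, 'c')


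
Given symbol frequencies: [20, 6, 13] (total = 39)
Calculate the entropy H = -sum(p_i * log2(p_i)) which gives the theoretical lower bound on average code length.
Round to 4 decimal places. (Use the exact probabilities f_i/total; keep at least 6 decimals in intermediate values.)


Per-symbol terms -p_i * log2(p_i) with p_i = f_i/39:
  p = 20/39 = 0.512821: log2(p) = -0.963474, -p*log2(p) = 0.494089
  p = 6/39 = 0.153846: log2(p) = -2.700440, -p*log2(p) = 0.415452
  p = 13/39 = 0.333333: log2(p) = -1.584963, -p*log2(p) = 0.528321
H = 0.494089 + 0.415452 + 0.528321 = 1.437862

H = 1.4379 bits/symbol


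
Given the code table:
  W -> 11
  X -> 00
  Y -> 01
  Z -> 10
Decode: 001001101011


Decoding:
00 -> X
10 -> Z
01 -> Y
10 -> Z
10 -> Z
11 -> W


Result: XZYZZW


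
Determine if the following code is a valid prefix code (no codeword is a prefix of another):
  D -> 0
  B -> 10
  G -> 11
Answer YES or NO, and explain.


Checking each pair (does one codeword prefix another?):
  D='0' vs B='10': no prefix
  D='0' vs G='11': no prefix
  B='10' vs D='0': no prefix
  B='10' vs G='11': no prefix
  G='11' vs D='0': no prefix
  G='11' vs B='10': no prefix
No violation found over all pairs.

YES -- this is a valid prefix code. No codeword is a prefix of any other codeword.


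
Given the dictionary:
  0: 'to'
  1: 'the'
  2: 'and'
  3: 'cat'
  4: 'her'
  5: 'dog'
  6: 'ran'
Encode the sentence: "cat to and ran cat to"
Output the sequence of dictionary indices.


Look up each word in the dictionary:
  'cat' -> 3
  'to' -> 0
  'and' -> 2
  'ran' -> 6
  'cat' -> 3
  'to' -> 0

Encoded: [3, 0, 2, 6, 3, 0]


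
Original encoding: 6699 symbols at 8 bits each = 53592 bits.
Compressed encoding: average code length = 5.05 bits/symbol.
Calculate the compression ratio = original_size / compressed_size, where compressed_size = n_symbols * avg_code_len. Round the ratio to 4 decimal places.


original_size = n_symbols * orig_bits = 6699 * 8 = 53592 bits
compressed_size = n_symbols * avg_code_len = 6699 * 5.05 = 33829.95 bits
ratio = original_size / compressed_size = 53592 / 33829.95 = 1.5842

Compression ratio = 1.5842


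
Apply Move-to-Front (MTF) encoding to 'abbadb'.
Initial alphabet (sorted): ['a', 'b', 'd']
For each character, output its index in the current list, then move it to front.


MTF encoding:
'a': index 0 in ['a', 'b', 'd'] -> ['a', 'b', 'd']
'b': index 1 in ['a', 'b', 'd'] -> ['b', 'a', 'd']
'b': index 0 in ['b', 'a', 'd'] -> ['b', 'a', 'd']
'a': index 1 in ['b', 'a', 'd'] -> ['a', 'b', 'd']
'd': index 2 in ['a', 'b', 'd'] -> ['d', 'a', 'b']
'b': index 2 in ['d', 'a', 'b'] -> ['b', 'd', 'a']


Output: [0, 1, 0, 1, 2, 2]


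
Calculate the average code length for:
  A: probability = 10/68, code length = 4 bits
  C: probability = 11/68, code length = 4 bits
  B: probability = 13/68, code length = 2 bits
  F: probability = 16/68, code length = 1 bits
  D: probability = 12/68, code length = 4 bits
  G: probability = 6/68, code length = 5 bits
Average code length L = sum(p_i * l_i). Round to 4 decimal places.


Weighted contributions p_i * l_i:
  A: (10/68) * 4 = 40/68
  C: (11/68) * 4 = 44/68
  B: (13/68) * 2 = 26/68
  F: (16/68) * 1 = 16/68
  D: (12/68) * 4 = 48/68
  G: (6/68) * 5 = 30/68
Sum = (40 + 44 + 26 + 16 + 48 + 30)/68 = 204/68

L = 204/68 = 3.0000 bits/symbol


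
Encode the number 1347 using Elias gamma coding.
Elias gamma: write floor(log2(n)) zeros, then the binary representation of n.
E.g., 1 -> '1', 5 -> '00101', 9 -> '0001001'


num_bits = floor(log2(1347)) + 1 = 11
leading_zeros = num_bits - 1 = 10
binary(1347) = 10101000011

Elias gamma(1347) = '0000000000' + '10101000011' = 000000000010101000011 (21 bits)
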